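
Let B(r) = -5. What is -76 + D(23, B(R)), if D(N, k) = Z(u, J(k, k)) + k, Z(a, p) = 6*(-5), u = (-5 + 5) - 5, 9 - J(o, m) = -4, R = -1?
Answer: -111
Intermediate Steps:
J(o, m) = 13 (J(o, m) = 9 - 1*(-4) = 9 + 4 = 13)
u = -5 (u = 0 - 5 = -5)
Z(a, p) = -30
D(N, k) = -30 + k
-76 + D(23, B(R)) = -76 + (-30 - 5) = -76 - 35 = -111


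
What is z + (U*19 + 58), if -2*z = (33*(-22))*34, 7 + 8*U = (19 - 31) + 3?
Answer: 12362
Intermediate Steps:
U = -2 (U = -7/8 + ((19 - 31) + 3)/8 = -7/8 + (-12 + 3)/8 = -7/8 + (1/8)*(-9) = -7/8 - 9/8 = -2)
z = 12342 (z = -33*(-22)*34/2 = -(-363)*34 = -1/2*(-24684) = 12342)
z + (U*19 + 58) = 12342 + (-2*19 + 58) = 12342 + (-38 + 58) = 12342 + 20 = 12362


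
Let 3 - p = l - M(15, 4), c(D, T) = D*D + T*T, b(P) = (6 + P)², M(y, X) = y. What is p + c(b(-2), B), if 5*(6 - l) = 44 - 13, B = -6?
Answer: 1551/5 ≈ 310.20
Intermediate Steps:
l = -⅕ (l = 6 - (44 - 13)/5 = 6 - ⅕*31 = 6 - 31/5 = -⅕ ≈ -0.20000)
c(D, T) = D² + T²
p = 91/5 (p = 3 - (-⅕ - 1*15) = 3 - (-⅕ - 15) = 3 - 1*(-76/5) = 3 + 76/5 = 91/5 ≈ 18.200)
p + c(b(-2), B) = 91/5 + (((6 - 2)²)² + (-6)²) = 91/5 + ((4²)² + 36) = 91/5 + (16² + 36) = 91/5 + (256 + 36) = 91/5 + 292 = 1551/5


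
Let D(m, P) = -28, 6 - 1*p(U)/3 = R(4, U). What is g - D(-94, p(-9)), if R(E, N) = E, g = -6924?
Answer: -6896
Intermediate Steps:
p(U) = 6 (p(U) = 18 - 3*4 = 18 - 12 = 6)
g - D(-94, p(-9)) = -6924 - 1*(-28) = -6924 + 28 = -6896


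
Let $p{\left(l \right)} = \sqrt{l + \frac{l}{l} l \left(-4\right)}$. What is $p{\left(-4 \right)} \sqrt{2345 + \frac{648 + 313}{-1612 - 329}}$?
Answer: $\frac{4 \sqrt{736073137}}{647} \approx 167.73$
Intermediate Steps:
$p{\left(l \right)} = \sqrt{3} \sqrt{- l}$ ($p{\left(l \right)} = \sqrt{l + 1 l \left(-4\right)} = \sqrt{l + l \left(-4\right)} = \sqrt{l - 4 l} = \sqrt{- 3 l} = \sqrt{3} \sqrt{- l}$)
$p{\left(-4 \right)} \sqrt{2345 + \frac{648 + 313}{-1612 - 329}} = \sqrt{3} \sqrt{\left(-1\right) \left(-4\right)} \sqrt{2345 + \frac{648 + 313}{-1612 - 329}} = \sqrt{3} \sqrt{4} \sqrt{2345 + \frac{961}{-1941}} = \sqrt{3} \cdot 2 \sqrt{2345 + 961 \left(- \frac{1}{1941}\right)} = 2 \sqrt{3} \sqrt{2345 - \frac{961}{1941}} = 2 \sqrt{3} \sqrt{\frac{4550684}{1941}} = 2 \sqrt{3} \frac{2 \sqrt{2208219411}}{1941} = \frac{4 \sqrt{736073137}}{647}$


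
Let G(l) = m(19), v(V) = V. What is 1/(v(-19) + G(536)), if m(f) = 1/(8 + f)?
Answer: -27/512 ≈ -0.052734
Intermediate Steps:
G(l) = 1/27 (G(l) = 1/(8 + 19) = 1/27)
1/(v(-19) + G(536)) = 1/(-19 + 1/27) = 1/(-512/27) = -27/512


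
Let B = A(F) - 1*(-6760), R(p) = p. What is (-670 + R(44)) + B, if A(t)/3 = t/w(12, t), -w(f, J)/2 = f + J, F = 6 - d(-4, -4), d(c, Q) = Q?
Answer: 134933/22 ≈ 6133.3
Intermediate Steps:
F = 10 (F = 6 - 1*(-4) = 6 + 4 = 10)
w(f, J) = -2*J - 2*f (w(f, J) = -2*(f + J) = -2*(J + f) = -2*J - 2*f)
A(t) = 3*t/(-24 - 2*t) (A(t) = 3*(t/(-2*t - 2*12)) = 3*(t/(-2*t - 24)) = 3*(t/(-24 - 2*t)) = 3*t/(-24 - 2*t))
B = 148705/22 (B = -3*10/(24 + 2*10) - 1*(-6760) = -3*10/(24 + 20) + 6760 = -3*10/44 + 6760 = -3*10*1/44 + 6760 = -15/22 + 6760 = 148705/22 ≈ 6759.3)
(-670 + R(44)) + B = (-670 + 44) + 148705/22 = -626 + 148705/22 = 134933/22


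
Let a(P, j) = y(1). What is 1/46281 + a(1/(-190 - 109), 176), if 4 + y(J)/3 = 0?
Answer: -555371/46281 ≈ -12.000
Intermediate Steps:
y(J) = -12 (y(J) = -12 + 3*0 = -12 + 0 = -12)
a(P, j) = -12
1/46281 + a(1/(-190 - 109), 176) = 1/46281 - 12 = -555371/46281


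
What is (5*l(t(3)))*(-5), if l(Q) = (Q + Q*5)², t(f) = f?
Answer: -8100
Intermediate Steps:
l(Q) = 36*Q² (l(Q) = (Q + 5*Q)² = (6*Q)² = 36*Q²)
(5*l(t(3)))*(-5) = (5*(36*3²))*(-5) = (5*(36*9))*(-5) = (5*324)*(-5) = 1620*(-5) = -8100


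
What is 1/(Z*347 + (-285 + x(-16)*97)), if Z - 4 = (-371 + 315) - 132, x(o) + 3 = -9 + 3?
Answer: -1/65006 ≈ -1.5383e-5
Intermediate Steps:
x(o) = -9 (x(o) = -3 + (-9 + 3) = -3 - 6 = -9)
Z = -184 (Z = 4 + ((-371 + 315) - 132) = 4 + (-56 - 132) = 4 - 188 = -184)
1/(Z*347 + (-285 + x(-16)*97)) = 1/(-184*347 + (-285 - 9*97)) = 1/(-63848 + (-285 - 873)) = 1/(-63848 - 1158) = 1/(-65006) = -1/65006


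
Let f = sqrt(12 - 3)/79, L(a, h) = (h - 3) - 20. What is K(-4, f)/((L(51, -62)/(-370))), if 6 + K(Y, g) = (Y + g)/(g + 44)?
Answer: -1567838/59143 ≈ -26.509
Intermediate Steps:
L(a, h) = -23 + h (L(a, h) = (-3 + h) - 20 = -23 + h)
f = 3/79 (f = sqrt(9)*(1/79) = 3*(1/79) = 3/79 ≈ 0.037975)
K(Y, g) = -6 + (Y + g)/(44 + g) (K(Y, g) = -6 + (Y + g)/(g + 44) = -6 + (Y + g)/(44 + g))
K(-4, f)/((L(51, -62)/(-370))) = ((-264 - 4 - 5*3/79)/(44 + 3/79))/(((-23 - 62)/(-370))) = ((-264 - 4 - 15/79)/(3479/79))/((-85*(-1/370))) = ((79/3479)*(-21187/79))/(17/74) = -21187/3479*74/17 = -1567838/59143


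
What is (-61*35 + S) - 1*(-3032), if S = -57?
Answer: 840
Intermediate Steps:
(-61*35 + S) - 1*(-3032) = (-61*35 - 57) - 1*(-3032) = (-2135 - 57) + 3032 = -2192 + 3032 = 840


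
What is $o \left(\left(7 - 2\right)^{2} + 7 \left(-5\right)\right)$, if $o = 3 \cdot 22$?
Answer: $-660$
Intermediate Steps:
$o = 66$
$o \left(\left(7 - 2\right)^{2} + 7 \left(-5\right)\right) = 66 \left(\left(7 - 2\right)^{2} + 7 \left(-5\right)\right) = 66 \left(5^{2} - 35\right) = 66 \left(25 - 35\right) = 66 \left(-10\right) = -660$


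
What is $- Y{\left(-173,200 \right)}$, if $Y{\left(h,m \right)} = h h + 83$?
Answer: $-30012$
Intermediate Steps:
$Y{\left(h,m \right)} = 83 + h^{2}$ ($Y{\left(h,m \right)} = h^{2} + 83 = 83 + h^{2}$)
$- Y{\left(-173,200 \right)} = - (83 + \left(-173\right)^{2}) = - (83 + 29929) = \left(-1\right) 30012 = -30012$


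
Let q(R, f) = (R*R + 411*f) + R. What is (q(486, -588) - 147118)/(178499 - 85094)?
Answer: -152104/93405 ≈ -1.6284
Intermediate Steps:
q(R, f) = R + R² + 411*f (q(R, f) = (R² + 411*f) + R = R + R² + 411*f)
(q(486, -588) - 147118)/(178499 - 85094) = ((486 + 486² + 411*(-588)) - 147118)/(178499 - 85094) = ((486 + 236196 - 241668) - 147118)/93405 = (-4986 - 147118)*(1/93405) = -152104*1/93405 = -152104/93405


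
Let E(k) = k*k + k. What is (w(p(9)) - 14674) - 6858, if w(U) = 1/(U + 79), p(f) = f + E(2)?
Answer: -2024007/94 ≈ -21532.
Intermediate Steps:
E(k) = k + k² (E(k) = k² + k = k + k²)
p(f) = 6 + f (p(f) = f + 2*(1 + 2) = f + 2*3 = f + 6 = 6 + f)
w(U) = 1/(79 + U)
(w(p(9)) - 14674) - 6858 = (1/(79 + (6 + 9)) - 14674) - 6858 = (1/(79 + 15) - 14674) - 6858 = (1/94 - 14674) - 6858 = -1379355/94 - 6858 = -2024007/94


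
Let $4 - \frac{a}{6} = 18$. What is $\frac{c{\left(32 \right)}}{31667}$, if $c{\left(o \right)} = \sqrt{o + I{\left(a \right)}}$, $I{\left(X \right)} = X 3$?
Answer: $\frac{2 i \sqrt{55}}{31667} \approx 0.00046839 i$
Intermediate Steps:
$a = -84$ ($a = 24 - 108 = -84$)
$I{\left(X \right)} = 3 X$
$c{\left(o \right)} = \sqrt{-252 + o}$ ($c{\left(o \right)} = \sqrt{o + 3 \left(-84\right)} = \sqrt{o - 252} = \sqrt{-252 + o}$)
$\frac{c{\left(32 \right)}}{31667} = \frac{\sqrt{-252 + 32}}{31667} = \sqrt{-220} \cdot \frac{1}{31667} = 2 i \sqrt{55} \cdot \frac{1}{31667} = \frac{2 i \sqrt{55}}{31667}$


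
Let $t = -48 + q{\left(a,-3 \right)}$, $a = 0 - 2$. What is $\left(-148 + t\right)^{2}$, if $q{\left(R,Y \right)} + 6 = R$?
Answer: $41616$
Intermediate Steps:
$a = -2$ ($a = 0 - 2 = -2$)
$q{\left(R,Y \right)} = -6 + R$
$t = -56$ ($t = -48 - 8 = -56$)
$\left(-148 + t\right)^{2} = \left(-148 - 56\right)^{2} = \left(-204\right)^{2} = 41616$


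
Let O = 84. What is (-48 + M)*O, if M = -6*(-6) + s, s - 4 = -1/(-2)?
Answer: -630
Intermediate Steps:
s = 9/2 (s = 4 - 1/(-2) = 4 - 1*(-1/2) = 4 + 1/2 = 9/2 ≈ 4.5000)
M = 81/2 (M = -6*(-6) + 9/2 = 36 + 9/2 = 81/2 ≈ 40.500)
(-48 + M)*O = (-48 + 81/2)*84 = -15/2*84 = -630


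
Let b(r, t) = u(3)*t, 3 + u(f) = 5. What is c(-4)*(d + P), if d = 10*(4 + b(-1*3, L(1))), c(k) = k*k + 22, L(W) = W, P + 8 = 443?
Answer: 18810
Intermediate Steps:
u(f) = 2 (u(f) = -3 + 5 = 2)
P = 435 (P = -8 + 443 = 435)
b(r, t) = 2*t
c(k) = 22 + k**2 (c(k) = k**2 + 22 = 22 + k**2)
d = 60 (d = 10*(4 + 2*1) = 10*(4 + 2) = 10*6 = 60)
c(-4)*(d + P) = (22 + (-4)**2)*(60 + 435) = (22 + 16)*495 = 38*495 = 18810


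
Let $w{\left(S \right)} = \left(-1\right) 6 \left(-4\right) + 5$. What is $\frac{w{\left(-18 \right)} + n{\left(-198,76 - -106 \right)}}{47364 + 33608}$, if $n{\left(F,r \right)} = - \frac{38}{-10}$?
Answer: $\frac{41}{101215} \approx 0.00040508$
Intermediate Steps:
$n{\left(F,r \right)} = \frac{19}{5}$ ($n{\left(F,r \right)} = \left(-38\right) \left(- \frac{1}{10}\right) = \frac{19}{5}$)
$w{\left(S \right)} = 29$ ($w{\left(S \right)} = \left(-6\right) \left(-4\right) + 5 = 24 + 5 = 29$)
$\frac{w{\left(-18 \right)} + n{\left(-198,76 - -106 \right)}}{47364 + 33608} = \frac{29 + \frac{19}{5}}{47364 + 33608} = \frac{164}{5 \cdot 80972} = \frac{164}{5} \cdot \frac{1}{80972} = \frac{41}{101215}$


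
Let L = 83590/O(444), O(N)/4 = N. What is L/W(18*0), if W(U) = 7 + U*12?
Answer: 41795/6216 ≈ 6.7238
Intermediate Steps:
O(N) = 4*N
W(U) = 7 + 12*U
L = 41795/888 (L = 83590/((4*444)) = 83590/1776 = 83590*(1/1776) = 41795/888 ≈ 47.066)
L/W(18*0) = 41795/(888*(7 + 12*(18*0))) = 41795/(888*(7 + 12*0)) = 41795/(888*(7 + 0)) = (41795/888)/7 = (41795/888)*(⅐) = 41795/6216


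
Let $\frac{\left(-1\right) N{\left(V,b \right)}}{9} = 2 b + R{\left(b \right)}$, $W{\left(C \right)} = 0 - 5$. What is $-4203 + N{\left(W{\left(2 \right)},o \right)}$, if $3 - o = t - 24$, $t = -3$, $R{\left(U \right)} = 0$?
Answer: $-4743$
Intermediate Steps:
$W{\left(C \right)} = -5$ ($W{\left(C \right)} = 0 - 5 = -5$)
$o = 30$ ($o = 3 - \left(-3 - 24\right) = 3 - -27 = 3 + 27 = 30$)
$N{\left(V,b \right)} = - 18 b$ ($N{\left(V,b \right)} = - 9 \left(2 b + 0\right) = - 9 \cdot 2 b = - 18 b$)
$-4203 + N{\left(W{\left(2 \right)},o \right)} = -4203 - 540 = -4743$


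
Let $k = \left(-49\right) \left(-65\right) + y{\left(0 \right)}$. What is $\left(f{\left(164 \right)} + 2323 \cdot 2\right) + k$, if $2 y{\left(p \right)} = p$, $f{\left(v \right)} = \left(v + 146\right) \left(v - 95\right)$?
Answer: $29221$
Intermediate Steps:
$f{\left(v \right)} = \left(-95 + v\right) \left(146 + v\right)$ ($f{\left(v \right)} = \left(146 + v\right) \left(-95 + v\right) = \left(-95 + v\right) \left(146 + v\right)$)
$y{\left(p \right)} = \frac{p}{2}$
$k = 3185$ ($k = \left(-49\right) \left(-65\right) + \frac{1}{2} \cdot 0 = 3185 + 0 = 3185$)
$\left(f{\left(164 \right)} + 2323 \cdot 2\right) + k = \left(\left(-13870 + 164^{2} + 51 \cdot 164\right) + 2323 \cdot 2\right) + 3185 = \left(\left(-13870 + 26896 + 8364\right) + 4646\right) + 3185 = \left(21390 + 4646\right) + 3185 = 26036 + 3185 = 29221$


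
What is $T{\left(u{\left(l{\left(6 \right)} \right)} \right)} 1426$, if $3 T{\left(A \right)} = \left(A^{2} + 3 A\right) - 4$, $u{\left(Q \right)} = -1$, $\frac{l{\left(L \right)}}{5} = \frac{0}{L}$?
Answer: $-2852$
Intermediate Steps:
$l{\left(L \right)} = 0$ ($l{\left(L \right)} = 5 \frac{0}{L} = 5 \cdot 0 = 0$)
$T{\left(A \right)} = - \frac{4}{3} + A + \frac{A^{2}}{3}$ ($T{\left(A \right)} = \frac{\left(A^{2} + 3 A\right) - 4}{3} = \frac{-4 + A^{2} + 3 A}{3} = - \frac{4}{3} + A + \frac{A^{2}}{3}$)
$T{\left(u{\left(l{\left(6 \right)} \right)} \right)} 1426 = \left(- \frac{4}{3} - 1 + \frac{\left(-1\right)^{2}}{3}\right) 1426 = \left(- \frac{4}{3} - 1 + \frac{1}{3} \cdot 1\right) 1426 = \left(- \frac{4}{3} - 1 + \frac{1}{3}\right) 1426 = \left(-2\right) 1426 = -2852$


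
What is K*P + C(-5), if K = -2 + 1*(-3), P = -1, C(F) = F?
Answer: 0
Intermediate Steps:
K = -5 (K = -2 - 3 = -5)
K*P + C(-5) = -5*(-1) - 5 = 5 - 5 = 0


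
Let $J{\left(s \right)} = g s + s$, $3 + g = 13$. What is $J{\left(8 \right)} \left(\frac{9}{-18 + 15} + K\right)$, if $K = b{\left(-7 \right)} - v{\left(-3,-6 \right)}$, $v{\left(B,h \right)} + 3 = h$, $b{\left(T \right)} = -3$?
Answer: $264$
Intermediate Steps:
$g = 10$ ($g = -3 + 13 = 10$)
$v{\left(B,h \right)} = -3 + h$
$J{\left(s \right)} = 11 s$ ($J{\left(s \right)} = 10 s + s = 11 s$)
$K = 6$ ($K = -3 - \left(-3 - 6\right) = -3 - -9 = -3 + 9 = 6$)
$J{\left(8 \right)} \left(\frac{9}{-18 + 15} + K\right) = 11 \cdot 8 \left(\frac{9}{-18 + 15} + 6\right) = 88 \left(\frac{9}{-3} + 6\right) = 88 \left(9 \left(- \frac{1}{3}\right) + 6\right) = 88 \left(-3 + 6\right) = 88 \cdot 3 = 264$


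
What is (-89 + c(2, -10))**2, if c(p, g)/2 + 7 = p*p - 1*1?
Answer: 9409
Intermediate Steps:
c(p, g) = -16 + 2*p**2 (c(p, g) = -14 + 2*(p*p - 1*1) = -14 + 2*(p**2 - 1) = -14 + 2*(-1 + p**2) = -14 + (-2 + 2*p**2) = -16 + 2*p**2)
(-89 + c(2, -10))**2 = (-89 + (-16 + 2*2**2))**2 = (-89 + (-16 + 2*4))**2 = (-89 + (-16 + 8))**2 = (-89 - 8)**2 = (-97)**2 = 9409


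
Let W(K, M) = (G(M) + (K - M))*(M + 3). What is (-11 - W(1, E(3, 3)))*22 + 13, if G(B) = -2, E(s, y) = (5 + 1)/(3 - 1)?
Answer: 299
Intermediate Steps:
E(s, y) = 3 (E(s, y) = 6/2 = 6*(1/2) = 3)
W(K, M) = (3 + M)*(-2 + K - M) (W(K, M) = (-2 + (K - M))*(M + 3) = (-2 + K - M)*(3 + M) = (3 + M)*(-2 + K - M))
(-11 - W(1, E(3, 3)))*22 + 13 = (-11 - (-6 - 1*3**2 - 5*3 + 3*1 + 1*3))*22 + 13 = (-11 - (-6 - 1*9 - 15 + 3 + 3))*22 + 13 = (-11 - (-6 - 9 - 15 + 3 + 3))*22 + 13 = (-11 - 1*(-24))*22 + 13 = (-11 + 24)*22 + 13 = 13*22 + 13 = 286 + 13 = 299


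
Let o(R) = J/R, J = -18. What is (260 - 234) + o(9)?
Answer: 24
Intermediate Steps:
o(R) = -18/R
(260 - 234) + o(9) = (260 - 234) - 18/9 = 26 - 18*⅑ = 26 - 2 = 24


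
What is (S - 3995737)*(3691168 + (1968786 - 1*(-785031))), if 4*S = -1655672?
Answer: -28420160330175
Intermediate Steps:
S = -413918 (S = (¼)*(-1655672) = -413918)
(S - 3995737)*(3691168 + (1968786 - 1*(-785031))) = (-413918 - 3995737)*(3691168 + (1968786 - 1*(-785031))) = -4409655*(3691168 + (1968786 + 785031)) = -4409655*(3691168 + 2753817) = -4409655*6444985 = -28420160330175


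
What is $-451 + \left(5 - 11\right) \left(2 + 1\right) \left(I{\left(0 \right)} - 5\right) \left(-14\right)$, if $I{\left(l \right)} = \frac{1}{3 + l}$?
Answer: $-1627$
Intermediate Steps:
$-451 + \left(5 - 11\right) \left(2 + 1\right) \left(I{\left(0 \right)} - 5\right) \left(-14\right) = -451 + \left(5 - 11\right) \left(2 + 1\right) \left(\frac{1}{3 + 0} - 5\right) \left(-14\right) = -451 + - 6 \cdot 3 \left(\frac{1}{3} - 5\right) \left(-14\right) = -451 + - 6 \cdot 3 \left(- \frac{14}{3}\right) \left(-14\right) = -451 + \left(-6\right) \left(-14\right) \left(-14\right) = -451 + 84 \left(-14\right) = -451 - 1176 = -1627$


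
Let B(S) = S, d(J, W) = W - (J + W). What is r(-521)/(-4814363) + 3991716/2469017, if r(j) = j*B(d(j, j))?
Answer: 19887762260405/11886744091171 ≈ 1.6731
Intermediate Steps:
d(J, W) = -J (d(J, W) = W + (-J - W) = -J)
r(j) = -j² (r(j) = j*(-j) = -j²)
r(-521)/(-4814363) + 3991716/2469017 = -1*(-521)²/(-4814363) + 3991716/2469017 = -1*271441*(-1/4814363) + 3991716*(1/2469017) = -271441*(-1/4814363) + 3991716/2469017 = 271441/4814363 + 3991716/2469017 = 19887762260405/11886744091171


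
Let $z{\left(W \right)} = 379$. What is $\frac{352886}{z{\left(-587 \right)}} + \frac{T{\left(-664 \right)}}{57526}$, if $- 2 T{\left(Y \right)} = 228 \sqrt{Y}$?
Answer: $\frac{352886}{379} - \frac{114 i \sqrt{166}}{28763} \approx 931.1 - 0.051065 i$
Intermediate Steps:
$T{\left(Y \right)} = - 114 \sqrt{Y}$ ($T{\left(Y \right)} = - \frac{228 \sqrt{Y}}{2} = - 114 \sqrt{Y}$)
$\frac{352886}{z{\left(-587 \right)}} + \frac{T{\left(-664 \right)}}{57526} = \frac{352886}{379} + \frac{\left(-114\right) \sqrt{-664}}{57526} = 352886 \cdot \frac{1}{379} + - 114 \cdot 2 i \sqrt{166} \cdot \frac{1}{57526} = \frac{352886}{379} + - 228 i \sqrt{166} \cdot \frac{1}{57526} = \frac{352886}{379} - \frac{114 i \sqrt{166}}{28763}$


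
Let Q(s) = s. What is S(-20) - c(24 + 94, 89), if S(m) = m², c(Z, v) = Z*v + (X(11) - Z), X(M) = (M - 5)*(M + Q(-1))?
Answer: -10044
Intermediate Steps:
X(M) = (-1 + M)*(-5 + M) (X(M) = (M - 5)*(M - 1) = (-5 + M)*(-1 + M) = (-1 + M)*(-5 + M))
c(Z, v) = 60 - Z + Z*v (c(Z, v) = Z*v + ((5 + 11² - 6*11) - Z) = Z*v + ((5 + 121 - 66) - Z) = Z*v + (60 - Z) = 60 - Z + Z*v)
S(-20) - c(24 + 94, 89) = (-20)² - (60 - (24 + 94) + (24 + 94)*89) = 400 - (60 - 1*118 + 118*89) = 400 - (60 - 118 + 10502) = 400 - 1*10444 = 400 - 10444 = -10044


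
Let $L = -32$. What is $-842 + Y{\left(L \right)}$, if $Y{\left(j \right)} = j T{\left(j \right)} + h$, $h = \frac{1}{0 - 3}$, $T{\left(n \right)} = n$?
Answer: $\frac{545}{3} \approx 181.67$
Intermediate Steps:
$h = - \frac{1}{3}$ ($h = \frac{1}{0 - 3} = \frac{1}{-3} = - \frac{1}{3} \approx -0.33333$)
$Y{\left(j \right)} = - \frac{1}{3} + j^{2}$ ($Y{\left(j \right)} = j j - \frac{1}{3} = j^{2} - \frac{1}{3} = - \frac{1}{3} + j^{2}$)
$-842 + Y{\left(L \right)} = -842 - \left(\frac{1}{3} - \left(-32\right)^{2}\right) = -842 + \left(- \frac{1}{3} + 1024\right) = -842 + \frac{3071}{3} = \frac{545}{3}$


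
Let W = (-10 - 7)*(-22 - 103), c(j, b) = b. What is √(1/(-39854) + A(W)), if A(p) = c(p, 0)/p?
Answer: I*√39854/39854 ≈ 0.0050092*I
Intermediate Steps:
W = 2125 (W = -17*(-125) = 2125)
A(p) = 0 (A(p) = 0/p = 0)
√(1/(-39854) + A(W)) = √(1/(-39854) + 0) = √(-1/39854 + 0) = √(-1/39854) = I*√39854/39854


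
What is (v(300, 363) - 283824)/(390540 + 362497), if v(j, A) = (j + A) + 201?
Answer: -282960/753037 ≈ -0.37576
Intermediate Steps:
v(j, A) = 201 + A + j (v(j, A) = (A + j) + 201 = 201 + A + j)
(v(300, 363) - 283824)/(390540 + 362497) = ((201 + 363 + 300) - 283824)/(390540 + 362497) = (864 - 283824)/753037 = -282960*1/753037 = -282960/753037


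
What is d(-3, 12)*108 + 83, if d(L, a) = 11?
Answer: 1271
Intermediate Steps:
d(-3, 12)*108 + 83 = 11*108 + 83 = 1188 + 83 = 1271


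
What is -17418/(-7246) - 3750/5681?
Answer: 35889579/20582263 ≈ 1.7437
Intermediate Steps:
-17418/(-7246) - 3750/5681 = -17418*(-1/7246) - 3750*1/5681 = 8709/3623 - 3750/5681 = 35889579/20582263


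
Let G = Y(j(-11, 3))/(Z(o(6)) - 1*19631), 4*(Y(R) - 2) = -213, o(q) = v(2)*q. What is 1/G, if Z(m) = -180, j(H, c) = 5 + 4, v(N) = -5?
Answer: 79244/205 ≈ 386.56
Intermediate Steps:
j(H, c) = 9
o(q) = -5*q
Y(R) = -205/4 (Y(R) = 2 + (¼)*(-213) = 2 - 213/4 = -205/4)
G = 205/79244 (G = -205/(4*(-180 - 1*19631)) = -205/(4*(-180 - 19631)) = -205/4/(-19811) = -205/4*(-1/19811) = 205/79244 ≈ 0.0025869)
1/G = 1/(205/79244) = 79244/205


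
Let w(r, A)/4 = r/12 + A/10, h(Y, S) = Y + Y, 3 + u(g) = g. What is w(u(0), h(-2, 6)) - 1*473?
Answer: -2378/5 ≈ -475.60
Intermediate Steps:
u(g) = -3 + g
h(Y, S) = 2*Y
w(r, A) = r/3 + 2*A/5 (w(r, A) = 4*(r/12 + A/10) = 4*(A/10 + r/12) = r/3 + 2*A/5)
w(u(0), h(-2, 6)) - 1*473 = ((-3 + 0)/3 + 2*(2*(-2))/5) - 1*473 = ((1/3)*(-3) + (2/5)*(-4)) - 473 = (-1 - 8/5) - 473 = -13/5 - 473 = -2378/5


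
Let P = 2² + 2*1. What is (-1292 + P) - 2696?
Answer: -3982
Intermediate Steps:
P = 6 (P = 4 + 2 = 6)
(-1292 + P) - 2696 = (-1292 + 6) - 2696 = -1286 - 2696 = -3982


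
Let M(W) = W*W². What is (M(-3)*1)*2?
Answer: -54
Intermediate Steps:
M(W) = W³
(M(-3)*1)*2 = ((-3)³*1)*2 = -27*1*2 = -27*2 = -54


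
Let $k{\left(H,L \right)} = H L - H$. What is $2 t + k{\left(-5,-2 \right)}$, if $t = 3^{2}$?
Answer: $33$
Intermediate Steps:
$k{\left(H,L \right)} = - H + H L$
$t = 9$
$2 t + k{\left(-5,-2 \right)} = 2 \cdot 9 - 5 \left(-1 - 2\right) = 18 - -15 = 18 + 15 = 33$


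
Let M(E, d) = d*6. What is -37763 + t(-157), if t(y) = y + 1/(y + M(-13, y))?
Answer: -41674081/1099 ≈ -37920.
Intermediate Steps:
M(E, d) = 6*d
t(y) = y + 1/(7*y) (t(y) = y + 1/(y + 6*y) = y + 1/(7*y))
-37763 + t(-157) = -37763 + (-157 + (⅐)/(-157)) = -37763 + (-157 + (⅐)*(-1/157)) = -37763 + (-157 - 1/1099) = -37763 - 172544/1099 = -41674081/1099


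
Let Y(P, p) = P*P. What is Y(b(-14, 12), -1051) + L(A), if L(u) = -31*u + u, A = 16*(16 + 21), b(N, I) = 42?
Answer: -15996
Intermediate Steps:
A = 592 (A = 16*37 = 592)
Y(P, p) = P²
L(u) = -30*u
Y(b(-14, 12), -1051) + L(A) = 42² - 30*592 = 1764 - 17760 = -15996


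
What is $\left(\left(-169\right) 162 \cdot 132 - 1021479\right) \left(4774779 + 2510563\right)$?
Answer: $-33770292173250$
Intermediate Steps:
$\left(\left(-169\right) 162 \cdot 132 - 1021479\right) \left(4774779 + 2510563\right) = \left(\left(-27378\right) 132 - 1021479\right) 7285342 = \left(-3613896 - 1021479\right) 7285342 = \left(-4635375\right) 7285342 = -33770292173250$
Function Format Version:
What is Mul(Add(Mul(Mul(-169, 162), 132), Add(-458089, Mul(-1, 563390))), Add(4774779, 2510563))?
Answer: -33770292173250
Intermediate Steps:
Mul(Add(Mul(Mul(-169, 162), 132), Add(-458089, Mul(-1, 563390))), Add(4774779, 2510563)) = Mul(Add(Mul(-27378, 132), Add(-458089, -563390)), 7285342) = Mul(Add(-3613896, -1021479), 7285342) = Mul(-4635375, 7285342) = -33770292173250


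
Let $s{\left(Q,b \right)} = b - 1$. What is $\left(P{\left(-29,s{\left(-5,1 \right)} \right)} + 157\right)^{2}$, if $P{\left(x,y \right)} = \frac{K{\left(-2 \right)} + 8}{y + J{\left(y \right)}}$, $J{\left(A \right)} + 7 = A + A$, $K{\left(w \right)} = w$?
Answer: $\frac{1194649}{49} \approx 24381.0$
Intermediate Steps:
$s{\left(Q,b \right)} = -1 + b$
$J{\left(A \right)} = -7 + 2 A$ ($J{\left(A \right)} = -7 + \left(A + A\right) = -7 + 2 A$)
$P{\left(x,y \right)} = \frac{6}{-7 + 3 y}$ ($P{\left(x,y \right)} = \frac{-2 + 8}{y + \left(-7 + 2 y\right)} = \frac{6}{-7 + 3 y}$)
$\left(P{\left(-29,s{\left(-5,1 \right)} \right)} + 157\right)^{2} = \left(\frac{6}{-7 + 3 \left(-1 + 1\right)} + 157\right)^{2} = \left(\frac{6}{-7 + 3 \cdot 0} + 157\right)^{2} = \left(\frac{6}{-7 + 0} + 157\right)^{2} = \left(\frac{6}{-7} + 157\right)^{2} = \left(6 \left(- \frac{1}{7}\right) + 157\right)^{2} = \left(- \frac{6}{7} + 157\right)^{2} = \left(\frac{1093}{7}\right)^{2} = \frac{1194649}{49}$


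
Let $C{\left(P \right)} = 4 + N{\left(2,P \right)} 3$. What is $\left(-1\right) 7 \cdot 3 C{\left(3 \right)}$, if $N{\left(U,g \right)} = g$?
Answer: $-273$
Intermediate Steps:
$C{\left(P \right)} = 4 + 3 P$ ($C{\left(P \right)} = 4 + P 3 = 4 + 3 P$)
$\left(-1\right) 7 \cdot 3 C{\left(3 \right)} = \left(-1\right) 7 \cdot 3 \left(4 + 3 \cdot 3\right) = \left(-7\right) 3 \left(4 + 9\right) = \left(-21\right) 13 = -273$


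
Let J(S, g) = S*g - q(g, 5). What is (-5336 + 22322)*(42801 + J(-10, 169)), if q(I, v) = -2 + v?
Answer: 698260488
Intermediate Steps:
J(S, g) = -3 + S*g (J(S, g) = S*g - (-2 + 5) = S*g - 1*3 = S*g - 3 = -3 + S*g)
(-5336 + 22322)*(42801 + J(-10, 169)) = (-5336 + 22322)*(42801 + (-3 - 10*169)) = 16986*(42801 + (-3 - 1690)) = 16986*(42801 - 1693) = 16986*41108 = 698260488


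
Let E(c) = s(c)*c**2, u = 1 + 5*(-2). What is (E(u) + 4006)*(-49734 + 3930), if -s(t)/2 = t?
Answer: -250273056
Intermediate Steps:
s(t) = -2*t
u = -9 (u = 1 - 10 = -9)
E(c) = -2*c**3 (E(c) = (-2*c)*c**2 = -2*c**3)
(E(u) + 4006)*(-49734 + 3930) = (-2*(-9)**3 + 4006)*(-49734 + 3930) = (-2*(-729) + 4006)*(-45804) = (1458 + 4006)*(-45804) = 5464*(-45804) = -250273056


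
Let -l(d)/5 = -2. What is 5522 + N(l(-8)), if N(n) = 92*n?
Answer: 6442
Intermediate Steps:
l(d) = 10 (l(d) = -5*(-2) = 10)
5522 + N(l(-8)) = 5522 + 92*10 = 5522 + 920 = 6442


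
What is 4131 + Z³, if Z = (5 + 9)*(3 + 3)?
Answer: 596835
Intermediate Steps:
Z = 84 (Z = 14*6 = 84)
4131 + Z³ = 4131 + 84³ = 4131 + 592704 = 596835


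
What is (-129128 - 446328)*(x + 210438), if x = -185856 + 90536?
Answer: -66245343808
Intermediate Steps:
x = -95320
(-129128 - 446328)*(x + 210438) = (-129128 - 446328)*(-95320 + 210438) = -575456*115118 = -66245343808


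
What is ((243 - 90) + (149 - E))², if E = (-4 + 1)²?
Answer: 85849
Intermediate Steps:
E = 9 (E = (-3)² = 9)
((243 - 90) + (149 - E))² = ((243 - 90) + (149 - 1*9))² = (153 + (149 - 9))² = (153 + 140)² = 293² = 85849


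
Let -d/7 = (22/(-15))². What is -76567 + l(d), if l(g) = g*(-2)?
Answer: -17220799/225 ≈ -76537.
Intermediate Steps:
d = -3388/225 (d = -7*(22/(-15))² = -7*(22*(-1/15))² = -7*(-22/15)² = -7*484/225 = -3388/225 ≈ -15.058)
l(g) = -2*g
-76567 + l(d) = -76567 - 2*(-3388/225) = -76567 + 6776/225 = -17220799/225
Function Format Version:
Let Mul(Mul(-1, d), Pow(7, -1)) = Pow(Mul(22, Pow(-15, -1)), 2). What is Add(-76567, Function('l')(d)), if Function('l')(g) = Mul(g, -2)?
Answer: Rational(-17220799, 225) ≈ -76537.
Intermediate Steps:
d = Rational(-3388, 225) (d = Mul(-7, Pow(Mul(22, Pow(-15, -1)), 2)) = Mul(-7, Pow(Mul(22, Rational(-1, 15)), 2)) = Mul(-7, Pow(Rational(-22, 15), 2)) = Mul(-7, Rational(484, 225)) = Rational(-3388, 225) ≈ -15.058)
Function('l')(g) = Mul(-2, g)
Add(-76567, Function('l')(d)) = Add(-76567, Mul(-2, Rational(-3388, 225))) = Add(-76567, Rational(6776, 225)) = Rational(-17220799, 225)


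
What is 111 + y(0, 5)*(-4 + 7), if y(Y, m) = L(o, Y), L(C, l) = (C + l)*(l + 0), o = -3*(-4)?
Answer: 111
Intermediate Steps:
o = 12
L(C, l) = l*(C + l) (L(C, l) = (C + l)*l = l*(C + l))
y(Y, m) = Y*(12 + Y)
111 + y(0, 5)*(-4 + 7) = 111 + (0*(12 + 0))*(-4 + 7) = 111 + (0*12)*3 = 111 + 0*3 = 111 + 0 = 111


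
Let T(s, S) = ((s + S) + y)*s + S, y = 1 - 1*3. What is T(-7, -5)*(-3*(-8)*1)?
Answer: 2232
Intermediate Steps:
y = -2 (y = 1 - 3 = -2)
T(s, S) = S + s*(-2 + S + s) (T(s, S) = ((s + S) - 2)*s + S = ((S + s) - 2)*s + S = (-2 + S + s)*s + S = s*(-2 + S + s) + S = S + s*(-2 + S + s))
T(-7, -5)*(-3*(-8)*1) = (-5 + (-7)² - 2*(-7) - 5*(-7))*(-3*(-8)*1) = (-5 + 49 + 14 + 35)*(24*1) = 93*24 = 2232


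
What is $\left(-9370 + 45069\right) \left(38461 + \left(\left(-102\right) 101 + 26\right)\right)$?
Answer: $1006176315$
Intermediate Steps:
$\left(-9370 + 45069\right) \left(38461 + \left(\left(-102\right) 101 + 26\right)\right) = 35699 \left(38461 + \left(-10302 + 26\right)\right) = 35699 \left(38461 - 10276\right) = 35699 \cdot 28185 = 1006176315$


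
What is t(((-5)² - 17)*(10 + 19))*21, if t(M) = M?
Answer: 4872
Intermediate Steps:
t(((-5)² - 17)*(10 + 19))*21 = (((-5)² - 17)*(10 + 19))*21 = ((25 - 17)*29)*21 = (8*29)*21 = 232*21 = 4872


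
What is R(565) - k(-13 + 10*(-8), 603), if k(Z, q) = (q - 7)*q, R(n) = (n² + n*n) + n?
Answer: 279627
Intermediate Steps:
R(n) = n + 2*n² (R(n) = (n² + n²) + n = 2*n² + n = n + 2*n²)
k(Z, q) = q*(-7 + q) (k(Z, q) = (-7 + q)*q = q*(-7 + q))
R(565) - k(-13 + 10*(-8), 603) = 565*(1 + 2*565) - 603*(-7 + 603) = 565*(1 + 1130) - 603*596 = 565*1131 - 1*359388 = 639015 - 359388 = 279627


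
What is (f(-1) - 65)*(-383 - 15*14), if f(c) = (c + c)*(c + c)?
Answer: 36173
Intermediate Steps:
f(c) = 4*c² (f(c) = (2*c)*(2*c) = 4*c²)
(f(-1) - 65)*(-383 - 15*14) = (4*(-1)² - 65)*(-383 - 15*14) = (4*1 - 65)*(-383 - 210) = (4 - 65)*(-593) = -61*(-593) = 36173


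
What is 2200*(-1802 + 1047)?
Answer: -1661000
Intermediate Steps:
2200*(-1802 + 1047) = 2200*(-755) = -1661000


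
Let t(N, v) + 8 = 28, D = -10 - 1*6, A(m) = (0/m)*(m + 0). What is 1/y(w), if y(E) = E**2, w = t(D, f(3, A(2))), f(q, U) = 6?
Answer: 1/400 ≈ 0.0025000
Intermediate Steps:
A(m) = 0 (A(m) = 0*m = 0)
D = -16 (D = -10 - 6 = -16)
t(N, v) = 20 (t(N, v) = -8 + 28 = 20)
w = 20
1/y(w) = 1/(20**2) = 1/400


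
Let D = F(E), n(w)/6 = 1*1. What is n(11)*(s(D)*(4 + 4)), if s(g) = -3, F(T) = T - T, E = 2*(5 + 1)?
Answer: -144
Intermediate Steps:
E = 12 (E = 2*6 = 12)
F(T) = 0
n(w) = 6 (n(w) = 6*(1*1) = 6*1 = 6)
D = 0
n(11)*(s(D)*(4 + 4)) = 6*(-3*(4 + 4)) = 6*(-3*8) = 6*(-24) = -144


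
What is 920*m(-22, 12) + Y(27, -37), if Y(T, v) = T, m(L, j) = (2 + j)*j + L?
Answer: 134347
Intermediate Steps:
m(L, j) = L + j*(2 + j) (m(L, j) = j*(2 + j) + L = L + j*(2 + j))
920*m(-22, 12) + Y(27, -37) = 920*(-22 + 12² + 2*12) + 27 = 920*(-22 + 144 + 24) + 27 = 920*146 + 27 = 134320 + 27 = 134347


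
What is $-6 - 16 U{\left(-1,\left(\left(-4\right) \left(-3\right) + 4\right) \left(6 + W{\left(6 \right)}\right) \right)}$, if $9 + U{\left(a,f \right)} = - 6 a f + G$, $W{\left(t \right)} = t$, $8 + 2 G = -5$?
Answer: $-18190$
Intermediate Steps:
$G = - \frac{13}{2}$ ($G = -4 + \frac{1}{2} \left(-5\right) = -4 - \frac{5}{2} = - \frac{13}{2} \approx -6.5$)
$U{\left(a,f \right)} = - \frac{31}{2} - 6 a f$ ($U{\left(a,f \right)} = -9 + \left(- 6 a f - \frac{13}{2}\right) = -9 - \left(\frac{13}{2} + 6 a f\right) = - \frac{31}{2} - 6 a f$)
$-6 - 16 U{\left(-1,\left(\left(-4\right) \left(-3\right) + 4\right) \left(6 + W{\left(6 \right)}\right) \right)} = -6 - 16 \left(- \frac{31}{2} - - 6 \left(\left(-4\right) \left(-3\right) + 4\right) \left(6 + 6\right)\right) = -6 - 16 \left(- \frac{31}{2} - - 6 \left(12 + 4\right) 12\right) = -6 - 16 \left(- \frac{31}{2} - - 6 \cdot 16 \cdot 12\right) = -6 - 16 \left(- \frac{31}{2} - \left(-6\right) 192\right) = -6 - 16 \left(- \frac{31}{2} + 1152\right) = -6 - 18184 = -18190$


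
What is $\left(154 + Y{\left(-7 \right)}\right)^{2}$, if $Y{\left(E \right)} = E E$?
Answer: $41209$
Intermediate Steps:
$Y{\left(E \right)} = E^{2}$
$\left(154 + Y{\left(-7 \right)}\right)^{2} = \left(154 + \left(-7\right)^{2}\right)^{2} = \left(154 + 49\right)^{2} = 203^{2} = 41209$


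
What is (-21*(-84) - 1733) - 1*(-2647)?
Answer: 2678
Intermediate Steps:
(-21*(-84) - 1733) - 1*(-2647) = (1764 - 1733) + 2647 = 31 + 2647 = 2678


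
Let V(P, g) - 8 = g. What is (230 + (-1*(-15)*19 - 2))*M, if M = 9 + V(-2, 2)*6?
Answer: 35397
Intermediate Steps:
V(P, g) = 8 + g
M = 69 (M = 9 + (8 + 2)*6 = 9 + 10*6 = 9 + 60 = 69)
(230 + (-1*(-15)*19 - 2))*M = (230 + (-1*(-15)*19 - 2))*69 = (230 + (15*19 - 2))*69 = (230 + (285 - 2))*69 = (230 + 283)*69 = 513*69 = 35397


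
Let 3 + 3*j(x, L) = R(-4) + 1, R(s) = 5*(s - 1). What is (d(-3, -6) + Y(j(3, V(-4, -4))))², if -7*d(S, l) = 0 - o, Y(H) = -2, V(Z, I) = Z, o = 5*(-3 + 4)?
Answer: 81/49 ≈ 1.6531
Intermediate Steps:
R(s) = -5 + 5*s (R(s) = 5*(-1 + s) = -5 + 5*s)
o = 5 (o = 5*1 = 5)
j(x, L) = -9 (j(x, L) = -1 + ((-5 + 5*(-4)) + 1)/3 = -1 + ((-5 - 20) + 1)/3 = -1 + (-25 + 1)/3 = -1 + (⅓)*(-24) = -1 - 8 = -9)
d(S, l) = 5/7 (d(S, l) = -(0 - 1*5)/7 = -(0 - 5)/7 = -⅐*(-5) = 5/7)
(d(-3, -6) + Y(j(3, V(-4, -4))))² = (5/7 - 2)² = (-9/7)² = 81/49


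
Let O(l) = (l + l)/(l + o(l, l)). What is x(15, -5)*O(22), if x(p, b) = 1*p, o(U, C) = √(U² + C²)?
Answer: -30 + 30*√2 ≈ 12.426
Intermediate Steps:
o(U, C) = √(C² + U²)
x(p, b) = p
O(l) = 2*l/(l + √2*√(l²)) (O(l) = (l + l)/(l + √(l² + l²)) = (2*l)/(l + √(2*l²)) = (2*l)/(l + √2*√(l²)) = 2*l/(l + √2*√(l²)))
x(15, -5)*O(22) = 15*(2*22/(22 + √2*√(22²))) = 15*(2*22/(22 + √2*√484)) = 15*(2*22/(22 + √2*22)) = 15*(2*22/(22 + 22*√2)) = 15*(44/(22 + 22*√2)) = 660/(22 + 22*√2)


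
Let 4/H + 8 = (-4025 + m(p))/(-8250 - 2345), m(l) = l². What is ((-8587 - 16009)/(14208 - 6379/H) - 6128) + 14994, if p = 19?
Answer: 1240496202088/139930803 ≈ 8865.1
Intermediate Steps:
H = -10595/20274 (H = 4/(-8 + (-4025 + 19²)/(-8250 - 2345)) = 4/(-8 + (-4025 + 361)/(-10595)) = 4/(-8 - 3664*(-1/10595)) = 4/(-8 + 3664/10595) = 4/(-81096/10595) = 4*(-10595/81096) = -10595/20274 ≈ -0.52259)
((-8587 - 16009)/(14208 - 6379/H) - 6128) + 14994 = ((-8587 - 16009)/(14208 - 6379/(-10595/20274)) - 6128) + 14994 = (-24596/(14208 - 6379*(-20274/10595)) - 6128) + 14994 = (-24596/(14208 + 129327846/10595) - 6128) + 14994 = (-24596/279861606/10595 - 6128) + 14994 = (-24596*10595/279861606 - 6128) + 14994 = (-130297310/139930803 - 6128) + 14994 = -857626258094/139930803 + 14994 = 1240496202088/139930803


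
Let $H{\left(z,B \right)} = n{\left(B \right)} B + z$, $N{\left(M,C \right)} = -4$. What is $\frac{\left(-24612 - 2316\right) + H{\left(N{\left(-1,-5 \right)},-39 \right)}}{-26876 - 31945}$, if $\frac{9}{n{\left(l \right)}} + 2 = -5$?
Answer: $\frac{188173}{411747} \approx 0.45701$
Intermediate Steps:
$n{\left(l \right)} = - \frac{9}{7}$ ($n{\left(l \right)} = \frac{9}{-2 - 5} = \frac{9}{-7} = 9 \left(- \frac{1}{7}\right) = - \frac{9}{7}$)
$H{\left(z,B \right)} = z - \frac{9 B}{7}$ ($H{\left(z,B \right)} = - \frac{9 B}{7} + z = z - \frac{9 B}{7}$)
$\frac{\left(-24612 - 2316\right) + H{\left(N{\left(-1,-5 \right)},-39 \right)}}{-26876 - 31945} = \frac{\left(-24612 - 2316\right) - - \frac{323}{7}}{-26876 - 31945} = \frac{-26928 + \left(-4 + \frac{351}{7}\right)}{-58821} = \left(-26928 + \frac{323}{7}\right) \left(- \frac{1}{58821}\right) = \left(- \frac{188173}{7}\right) \left(- \frac{1}{58821}\right) = \frac{188173}{411747}$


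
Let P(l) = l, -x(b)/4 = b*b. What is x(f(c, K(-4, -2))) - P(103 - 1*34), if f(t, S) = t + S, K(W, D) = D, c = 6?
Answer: -133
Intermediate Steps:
f(t, S) = S + t
x(b) = -4*b**2 (x(b) = -4*b*b = -4*b**2)
x(f(c, K(-4, -2))) - P(103 - 1*34) = -4*(-2 + 6)**2 - (103 - 1*34) = -4*4**2 - (103 - 34) = -4*16 - 1*69 = -64 - 69 = -133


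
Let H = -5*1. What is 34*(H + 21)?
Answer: 544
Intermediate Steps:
H = -5
34*(H + 21) = 34*(-5 + 21) = 34*16 = 544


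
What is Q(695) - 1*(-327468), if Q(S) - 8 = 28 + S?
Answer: 328199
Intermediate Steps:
Q(S) = 36 + S (Q(S) = 8 + (28 + S) = 36 + S)
Q(695) - 1*(-327468) = (36 + 695) - 1*(-327468) = 731 + 327468 = 328199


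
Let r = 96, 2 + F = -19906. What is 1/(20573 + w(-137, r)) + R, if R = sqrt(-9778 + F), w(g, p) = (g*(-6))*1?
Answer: 1/21395 + I*sqrt(29686) ≈ 4.674e-5 + 172.3*I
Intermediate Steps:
F = -19908 (F = -2 - 19906 = -19908)
w(g, p) = -6*g (w(g, p) = -6*g*1 = -6*g)
R = I*sqrt(29686) (R = sqrt(-9778 - 19908) = sqrt(-29686) = I*sqrt(29686) ≈ 172.3*I)
1/(20573 + w(-137, r)) + R = 1/(20573 - 6*(-137)) + I*sqrt(29686) = 1/(20573 + 822) + I*sqrt(29686) = 1/21395 + I*sqrt(29686)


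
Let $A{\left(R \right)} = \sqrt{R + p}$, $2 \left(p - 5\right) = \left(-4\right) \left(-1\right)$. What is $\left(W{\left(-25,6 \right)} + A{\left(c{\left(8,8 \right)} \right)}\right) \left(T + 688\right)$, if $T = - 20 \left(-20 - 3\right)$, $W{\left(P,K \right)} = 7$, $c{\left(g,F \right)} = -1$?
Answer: $8036 + 1148 \sqrt{6} \approx 10848.0$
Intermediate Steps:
$p = 7$ ($p = 5 + \frac{\left(-4\right) \left(-1\right)}{2} = 5 + \frac{1}{2} \cdot 4 = 5 + 2 = 7$)
$T = 460$ ($T = \left(-20\right) \left(-23\right) = 460$)
$A{\left(R \right)} = \sqrt{7 + R}$ ($A{\left(R \right)} = \sqrt{R + 7} = \sqrt{7 + R}$)
$\left(W{\left(-25,6 \right)} + A{\left(c{\left(8,8 \right)} \right)}\right) \left(T + 688\right) = \left(7 + \sqrt{7 - 1}\right) \left(460 + 688\right) = \left(7 + \sqrt{6}\right) 1148 = 8036 + 1148 \sqrt{6}$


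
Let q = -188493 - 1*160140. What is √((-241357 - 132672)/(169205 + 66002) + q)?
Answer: 2*I*√4821819710596105/235207 ≈ 590.45*I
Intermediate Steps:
q = -348633 (q = -188493 - 160140 = -348633)
√((-241357 - 132672)/(169205 + 66002) + q) = √((-241357 - 132672)/(169205 + 66002) - 348633) = √(-374029/235207 - 348633) = √(-82001296060/235207) = 2*I*√4821819710596105/235207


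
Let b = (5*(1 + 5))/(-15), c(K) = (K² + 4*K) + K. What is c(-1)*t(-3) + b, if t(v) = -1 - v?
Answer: -10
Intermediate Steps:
c(K) = K² + 5*K
b = -2 (b = (5*6)*(-1/15) = 30*(-1/15) = -2)
c(-1)*t(-3) + b = (-(5 - 1))*(-1 - 1*(-3)) - 2 = (-1*4)*(-1 + 3) - 2 = -4*2 - 2 = -8 - 2 = -10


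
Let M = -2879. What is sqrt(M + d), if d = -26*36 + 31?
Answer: 2*I*sqrt(946) ≈ 61.514*I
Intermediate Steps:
d = -905 (d = -936 + 31 = -905)
sqrt(M + d) = sqrt(-2879 - 905) = sqrt(-3784) = 2*I*sqrt(946)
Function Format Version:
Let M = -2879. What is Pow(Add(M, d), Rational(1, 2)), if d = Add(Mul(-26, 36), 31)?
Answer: Mul(2, I, Pow(946, Rational(1, 2))) ≈ Mul(61.514, I)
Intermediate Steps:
d = -905 (d = Add(-936, 31) = -905)
Pow(Add(M, d), Rational(1, 2)) = Pow(Add(-2879, -905), Rational(1, 2)) = Pow(-3784, Rational(1, 2)) = Mul(2, I, Pow(946, Rational(1, 2)))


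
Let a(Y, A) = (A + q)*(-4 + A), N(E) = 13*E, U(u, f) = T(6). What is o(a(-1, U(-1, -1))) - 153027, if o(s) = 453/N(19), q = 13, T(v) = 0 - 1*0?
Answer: -37797216/247 ≈ -1.5303e+5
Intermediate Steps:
T(v) = 0 (T(v) = 0 + 0 = 0)
U(u, f) = 0
a(Y, A) = (-4 + A)*(13 + A) (a(Y, A) = (A + 13)*(-4 + A) = (13 + A)*(-4 + A) = (-4 + A)*(13 + A))
o(s) = 453/247 (o(s) = 453/((13*19)) = 453/247)
o(a(-1, U(-1, -1))) - 153027 = 453/247 - 153027 = -37797216/247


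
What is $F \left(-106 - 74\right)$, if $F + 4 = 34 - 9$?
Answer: $-3780$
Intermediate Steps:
$F = 21$ ($F = -4 + \left(34 - 9\right) = -4 + 25 = 21$)
$F \left(-106 - 74\right) = 21 \left(-106 - 74\right) = 21 \left(-180\right) = -3780$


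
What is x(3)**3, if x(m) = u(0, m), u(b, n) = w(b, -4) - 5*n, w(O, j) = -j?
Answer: -1331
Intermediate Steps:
u(b, n) = 4 - 5*n (u(b, n) = -1*(-4) - 5*n = 4 - 5*n)
x(m) = 4 - 5*m
x(3)**3 = (4 - 5*3)**3 = (4 - 15)**3 = (-11)**3 = -1331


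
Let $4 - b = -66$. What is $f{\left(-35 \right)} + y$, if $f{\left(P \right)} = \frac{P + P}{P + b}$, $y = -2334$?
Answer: $-2336$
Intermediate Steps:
$b = 70$ ($b = 4 - -66 = 4 + 66 = 70$)
$f{\left(P \right)} = \frac{2 P}{70 + P}$ ($f{\left(P \right)} = \frac{P + P}{P + 70} = \frac{2 P}{70 + P}$)
$f{\left(-35 \right)} + y = 2 \left(-35\right) \frac{1}{70 - 35} - 2334 = 2 \left(-35\right) \frac{1}{35} - 2334 = -2 - 2334 = -2336$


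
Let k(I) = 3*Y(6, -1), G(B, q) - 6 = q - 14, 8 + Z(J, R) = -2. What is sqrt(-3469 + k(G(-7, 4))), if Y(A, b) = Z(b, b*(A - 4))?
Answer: I*sqrt(3499) ≈ 59.152*I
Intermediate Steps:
Z(J, R) = -10 (Z(J, R) = -8 - 2 = -10)
G(B, q) = -8 + q (G(B, q) = 6 + (q - 14) = 6 + (-14 + q) = -8 + q)
Y(A, b) = -10
k(I) = -30 (k(I) = 3*(-10) = -30)
sqrt(-3469 + k(G(-7, 4))) = sqrt(-3469 - 30) = sqrt(-3499) = I*sqrt(3499)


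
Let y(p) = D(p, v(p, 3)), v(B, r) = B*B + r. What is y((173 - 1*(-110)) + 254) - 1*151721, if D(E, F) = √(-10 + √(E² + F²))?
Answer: -151721 + √(-10 + 3*√9239855417) ≈ -1.5118e+5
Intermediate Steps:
v(B, r) = r + B² (v(B, r) = B² + r = r + B²)
y(p) = √(-10 + √(p² + (3 + p²)²))
y((173 - 1*(-110)) + 254) - 1*151721 = √(-10 + √(((173 - 1*(-110)) + 254)² + (3 + ((173 - 1*(-110)) + 254)²)²)) - 1*151721 = √(-10 + √(((173 + 110) + 254)² + (3 + ((173 + 110) + 254)²)²)) - 151721 = √(-10 + √((283 + 254)² + (3 + (283 + 254)²)²)) - 151721 = √(-10 + √(537² + (3 + 537²)²)) - 151721 = √(-10 + √(288369 + (3 + 288369)²)) - 151721 = √(-10 + √(288369 + 288372²)) - 151721 = √(-10 + √(288369 + 83158410384)) - 151721 = √(-10 + √83158698753) - 151721 = √(-10 + 3*√9239855417) - 151721 = -151721 + √(-10 + 3*√9239855417)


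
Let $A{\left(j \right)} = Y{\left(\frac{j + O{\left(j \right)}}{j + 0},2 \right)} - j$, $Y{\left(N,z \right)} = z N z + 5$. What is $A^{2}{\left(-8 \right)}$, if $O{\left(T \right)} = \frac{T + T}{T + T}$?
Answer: $\frac{1089}{4} \approx 272.25$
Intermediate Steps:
$O{\left(T \right)} = 1$ ($O{\left(T \right)} = \frac{2 T}{2 T} = 2 T \frac{1}{2 T} = 1$)
$Y{\left(N,z \right)} = 5 + N z^{2}$ ($Y{\left(N,z \right)} = N z z + 5 = N z^{2} + 5 = 5 + N z^{2}$)
$A{\left(j \right)} = 5 - j + \frac{4 \left(1 + j\right)}{j}$ ($A{\left(j \right)} = \left(5 + \frac{j + 1}{j + 0} \cdot 2^{2}\right) - j = \left(5 + \frac{1 + j}{j} 4\right) - j = \left(5 + \frac{4 \left(1 + j\right)}{j}\right) - j = 5 - j + \frac{4 \left(1 + j\right)}{j}$)
$A^{2}{\left(-8 \right)} = \left(9 - -8 + \frac{4}{-8}\right)^{2} = \left(9 + 8 + 4 \left(- \frac{1}{8}\right)\right)^{2} = \left(9 + 8 - \frac{1}{2}\right)^{2} = \left(\frac{33}{2}\right)^{2} = \frac{1089}{4}$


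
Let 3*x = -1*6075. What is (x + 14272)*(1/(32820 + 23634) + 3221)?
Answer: 2226974088745/56454 ≈ 3.9448e+7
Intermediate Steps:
x = -2025 (x = (-1*6075)/3 = (1/3)*(-6075) = -2025)
(x + 14272)*(1/(32820 + 23634) + 3221) = (-2025 + 14272)*(1/(32820 + 23634) + 3221) = 12247*(1/56454 + 3221) = 12247*(181838335/56454) = 2226974088745/56454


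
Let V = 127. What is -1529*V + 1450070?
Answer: 1255887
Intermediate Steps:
-1529*V + 1450070 = -1529*127 + 1450070 = -194183 + 1450070 = 1255887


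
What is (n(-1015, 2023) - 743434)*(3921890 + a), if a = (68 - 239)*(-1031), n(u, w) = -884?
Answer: -3050357328738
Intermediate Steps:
a = 176301 (a = -171*(-1031) = 176301)
(n(-1015, 2023) - 743434)*(3921890 + a) = (-884 - 743434)*(3921890 + 176301) = -744318*4098191 = -3050357328738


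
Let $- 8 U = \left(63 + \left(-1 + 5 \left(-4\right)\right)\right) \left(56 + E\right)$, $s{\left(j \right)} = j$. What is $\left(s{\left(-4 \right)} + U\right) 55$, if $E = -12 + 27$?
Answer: $- \frac{82885}{4} \approx -20721.0$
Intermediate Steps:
$E = 15$
$U = - \frac{1491}{4}$ ($U = - \frac{\left(63 + \left(-1 + 5 \left(-4\right)\right)\right) \left(56 + 15\right)}{8} = - \frac{\left(63 - 21\right) 71}{8} = - \frac{42 \cdot 71}{8} = \left(- \frac{1}{8}\right) 2982 = - \frac{1491}{4} \approx -372.75$)
$\left(s{\left(-4 \right)} + U\right) 55 = \left(-4 - \frac{1491}{4}\right) 55 = \left(- \frac{1507}{4}\right) 55 = - \frac{82885}{4}$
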